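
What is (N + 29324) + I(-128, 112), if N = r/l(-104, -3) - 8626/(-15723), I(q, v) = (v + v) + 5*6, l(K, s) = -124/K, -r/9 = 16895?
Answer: -1540090670/15723 ≈ -97952.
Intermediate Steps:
r = -152055 (r = -9*16895 = -152055)
I(q, v) = 30 + 2*v (I(q, v) = 2*v + 30 = 30 + 2*v)
N = -2005145564/15723 (N = -152055/((-124/(-104))) - 8626/(-15723) = -152055/((-124*(-1/104))) - 8626*(-1/15723) = -152055/31/26 + 8626/15723 = -152055*26/31 + 8626/15723 = -127530 + 8626/15723 = -2005145564/15723 ≈ -1.2753e+5)
(N + 29324) + I(-128, 112) = (-2005145564/15723 + 29324) + (30 + 2*112) = -1544084312/15723 + (30 + 224) = -1544084312/15723 + 254 = -1540090670/15723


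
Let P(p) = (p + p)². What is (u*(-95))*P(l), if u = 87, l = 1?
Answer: -33060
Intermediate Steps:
P(p) = 4*p² (P(p) = (2*p)² = 4*p²)
(u*(-95))*P(l) = (87*(-95))*(4*1²) = -33060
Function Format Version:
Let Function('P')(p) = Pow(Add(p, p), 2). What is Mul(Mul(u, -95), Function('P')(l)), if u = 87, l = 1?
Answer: -33060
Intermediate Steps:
Function('P')(p) = Mul(4, Pow(p, 2)) (Function('P')(p) = Pow(Mul(2, p), 2) = Mul(4, Pow(p, 2)))
Mul(Mul(u, -95), Function('P')(l)) = Mul(Mul(87, -95), Mul(4, Pow(1, 2))) = Mul(-8265, Mul(4, 1)) = Mul(-8265, 4) = -33060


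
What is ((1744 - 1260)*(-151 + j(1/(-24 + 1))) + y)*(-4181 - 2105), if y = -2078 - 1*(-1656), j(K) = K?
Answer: 10630392892/23 ≈ 4.6219e+8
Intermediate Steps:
y = -422 (y = -2078 + 1656 = -422)
((1744 - 1260)*(-151 + j(1/(-24 + 1))) + y)*(-4181 - 2105) = ((1744 - 1260)*(-151 + 1/(-24 + 1)) - 422)*(-4181 - 2105) = (484*(-151 + 1/(-23)) - 422)*(-6286) = (484*(-151 - 1/23) - 422)*(-6286) = (484*(-3474/23) - 422)*(-6286) = (-1681416/23 - 422)*(-6286) = -1691122/23*(-6286) = 10630392892/23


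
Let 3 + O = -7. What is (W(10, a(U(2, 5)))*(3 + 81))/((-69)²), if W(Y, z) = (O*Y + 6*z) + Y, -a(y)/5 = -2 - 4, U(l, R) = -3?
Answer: 840/529 ≈ 1.5879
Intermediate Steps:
a(y) = 30 (a(y) = -5*(-2 - 4) = -5*(-6) = 30)
O = -10 (O = -3 - 7 = -10)
W(Y, z) = -9*Y + 6*z (W(Y, z) = (-10*Y + 6*z) + Y = -9*Y + 6*z)
(W(10, a(U(2, 5)))*(3 + 81))/((-69)²) = ((-9*10 + 6*30)*(3 + 81))/((-69)²) = ((-90 + 180)*84)/4761 = (90*84)*(1/4761) = 7560*(1/4761) = 840/529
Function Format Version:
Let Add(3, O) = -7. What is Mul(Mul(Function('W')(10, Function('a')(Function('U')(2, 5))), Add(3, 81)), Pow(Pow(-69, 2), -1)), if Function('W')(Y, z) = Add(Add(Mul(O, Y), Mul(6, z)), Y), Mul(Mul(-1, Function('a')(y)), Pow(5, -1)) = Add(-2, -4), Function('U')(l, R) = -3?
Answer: Rational(840, 529) ≈ 1.5879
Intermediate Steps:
Function('a')(y) = 30 (Function('a')(y) = Mul(-5, Add(-2, -4)) = Mul(-5, -6) = 30)
O = -10 (O = Add(-3, -7) = -10)
Function('W')(Y, z) = Add(Mul(-9, Y), Mul(6, z)) (Function('W')(Y, z) = Add(Add(Mul(-10, Y), Mul(6, z)), Y) = Add(Mul(-9, Y), Mul(6, z)))
Mul(Mul(Function('W')(10, Function('a')(Function('U')(2, 5))), Add(3, 81)), Pow(Pow(-69, 2), -1)) = Mul(Mul(Add(Mul(-9, 10), Mul(6, 30)), Add(3, 81)), Pow(Pow(-69, 2), -1)) = Mul(Mul(Add(-90, 180), 84), Pow(4761, -1)) = Mul(Mul(90, 84), Rational(1, 4761)) = Mul(7560, Rational(1, 4761)) = Rational(840, 529)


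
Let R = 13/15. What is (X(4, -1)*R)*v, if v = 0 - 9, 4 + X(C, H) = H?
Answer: 39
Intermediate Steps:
X(C, H) = -4 + H
v = -9
R = 13/15 (R = 13*(1/15) = 13/15 ≈ 0.86667)
(X(4, -1)*R)*v = ((-4 - 1)*(13/15))*(-9) = -5*13/15*(-9) = -13/3*(-9) = 39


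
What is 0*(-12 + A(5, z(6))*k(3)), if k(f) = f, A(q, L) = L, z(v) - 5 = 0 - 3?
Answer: 0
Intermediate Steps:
z(v) = 2 (z(v) = 5 + (0 - 3) = 5 - 3 = 2)
0*(-12 + A(5, z(6))*k(3)) = 0*(-12 + 2*3) = 0*(-12 + 6) = 0*(-6) = 0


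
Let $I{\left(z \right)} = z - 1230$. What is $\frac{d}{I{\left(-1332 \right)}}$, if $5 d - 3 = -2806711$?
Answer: $\frac{1403354}{6405} \approx 219.1$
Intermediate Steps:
$I{\left(z \right)} = -1230 + z$
$d = - \frac{2806708}{5}$ ($d = \frac{3}{5} + \frac{1}{5} \left(-2806711\right) = \frac{3}{5} - \frac{2806711}{5} = - \frac{2806708}{5} \approx -5.6134 \cdot 10^{5}$)
$\frac{d}{I{\left(-1332 \right)}} = - \frac{2806708}{5 \left(-1230 - 1332\right)} = - \frac{2806708}{5 \left(-2562\right)} = \left(- \frac{2806708}{5}\right) \left(- \frac{1}{2562}\right) = \frac{1403354}{6405}$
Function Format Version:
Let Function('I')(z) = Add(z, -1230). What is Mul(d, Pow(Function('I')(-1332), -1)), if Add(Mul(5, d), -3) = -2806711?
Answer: Rational(1403354, 6405) ≈ 219.10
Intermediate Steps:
Function('I')(z) = Add(-1230, z)
d = Rational(-2806708, 5) (d = Add(Rational(3, 5), Mul(Rational(1, 5), -2806711)) = Add(Rational(3, 5), Rational(-2806711, 5)) = Rational(-2806708, 5) ≈ -5.6134e+5)
Mul(d, Pow(Function('I')(-1332), -1)) = Mul(Rational(-2806708, 5), Pow(Add(-1230, -1332), -1)) = Mul(Rational(-2806708, 5), Pow(-2562, -1)) = Mul(Rational(-2806708, 5), Rational(-1, 2562)) = Rational(1403354, 6405)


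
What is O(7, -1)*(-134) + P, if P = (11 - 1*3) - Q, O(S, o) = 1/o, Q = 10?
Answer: 132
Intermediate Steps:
P = -2 (P = (11 - 1*3) - 1*10 = (11 - 3) - 10 = 8 - 10 = -2)
O(7, -1)*(-134) + P = -134/(-1) - 2 = -1*(-134) - 2 = 134 - 2 = 132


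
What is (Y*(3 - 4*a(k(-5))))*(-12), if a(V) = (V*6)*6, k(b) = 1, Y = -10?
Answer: -16920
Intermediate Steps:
a(V) = 36*V (a(V) = (6*V)*6 = 36*V)
(Y*(3 - 4*a(k(-5))))*(-12) = -10*(3 - 144)*(-12) = -10*(-141)*(-12) = 1410*(-12) = -16920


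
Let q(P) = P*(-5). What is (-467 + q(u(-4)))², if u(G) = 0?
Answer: 218089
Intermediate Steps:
q(P) = -5*P
(-467 + q(u(-4)))² = (-467 - 5*0)² = (-467 + 0)² = (-467)² = 218089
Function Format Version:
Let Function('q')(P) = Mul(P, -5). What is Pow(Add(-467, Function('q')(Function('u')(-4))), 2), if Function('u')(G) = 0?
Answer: 218089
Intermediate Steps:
Function('q')(P) = Mul(-5, P)
Pow(Add(-467, Function('q')(Function('u')(-4))), 2) = Pow(Add(-467, Mul(-5, 0)), 2) = Pow(Add(-467, 0), 2) = Pow(-467, 2) = 218089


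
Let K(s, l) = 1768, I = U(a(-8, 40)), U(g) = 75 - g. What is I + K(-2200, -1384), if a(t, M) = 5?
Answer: 1838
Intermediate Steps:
I = 70 (I = 75 - 1*5 = 75 - 5 = 70)
I + K(-2200, -1384) = 70 + 1768 = 1838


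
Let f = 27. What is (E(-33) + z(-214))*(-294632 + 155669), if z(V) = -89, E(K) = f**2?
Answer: -88936320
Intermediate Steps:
E(K) = 729 (E(K) = 27**2 = 729)
(E(-33) + z(-214))*(-294632 + 155669) = (729 - 89)*(-294632 + 155669) = 640*(-138963) = -88936320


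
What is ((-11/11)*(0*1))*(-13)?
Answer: 0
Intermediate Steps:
((-11/11)*(0*1))*(-13) = (-11*1/11*0)*(-13) = -1*0*(-13) = 0*(-13) = 0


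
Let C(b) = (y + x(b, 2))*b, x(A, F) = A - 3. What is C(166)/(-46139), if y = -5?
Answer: -26228/46139 ≈ -0.56846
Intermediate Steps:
x(A, F) = -3 + A
C(b) = b*(-8 + b) (C(b) = (-5 + (-3 + b))*b = (-8 + b)*b = b*(-8 + b))
C(166)/(-46139) = (166*(-8 + 166))/(-46139) = (166*158)*(-1/46139) = 26228*(-1/46139) = -26228/46139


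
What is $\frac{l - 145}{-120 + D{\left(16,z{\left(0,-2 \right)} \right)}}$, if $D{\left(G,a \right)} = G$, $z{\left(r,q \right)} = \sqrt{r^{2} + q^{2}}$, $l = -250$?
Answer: $\frac{395}{104} \approx 3.7981$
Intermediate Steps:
$z{\left(r,q \right)} = \sqrt{q^{2} + r^{2}}$
$\frac{l - 145}{-120 + D{\left(16,z{\left(0,-2 \right)} \right)}} = \frac{-250 - 145}{-120 + 16} = - \frac{395}{-104} = \left(-395\right) \left(- \frac{1}{104}\right) = \frac{395}{104}$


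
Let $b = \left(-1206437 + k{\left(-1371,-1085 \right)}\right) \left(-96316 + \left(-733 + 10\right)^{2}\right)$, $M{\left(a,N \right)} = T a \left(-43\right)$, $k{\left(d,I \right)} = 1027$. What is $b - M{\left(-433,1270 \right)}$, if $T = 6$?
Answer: $-514002606044$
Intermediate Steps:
$M{\left(a,N \right)} = - 258 a$ ($M{\left(a,N \right)} = 6 a \left(-43\right) = - 258 a$)
$b = -514002494330$ ($b = \left(-1206437 + 1027\right) \left(-96316 + \left(-733 + 10\right)^{2}\right) = - 1205410 \left(-96316 + \left(-723\right)^{2}\right) = - 1205410 \left(-96316 + 522729\right) = \left(-1205410\right) 426413 = -514002494330$)
$b - M{\left(-433,1270 \right)} = -514002494330 - \left(-258\right) \left(-433\right) = -514002494330 - 111714 = -514002606044$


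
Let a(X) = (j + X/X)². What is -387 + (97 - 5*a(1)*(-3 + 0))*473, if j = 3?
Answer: 159014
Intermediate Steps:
a(X) = 16 (a(X) = (3 + X/X)² = (3 + 1)² = 4² = 16)
-387 + (97 - 5*a(1)*(-3 + 0))*473 = -387 + (97 - 5*16*(-3 + 0))*473 = -387 + (97 - 80*(-3))*473 = -387 + (97 - 1*(-240))*473 = -387 + (97 + 240)*473 = -387 + 337*473 = -387 + 159401 = 159014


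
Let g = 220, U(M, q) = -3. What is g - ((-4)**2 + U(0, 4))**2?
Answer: 51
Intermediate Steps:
g - ((-4)**2 + U(0, 4))**2 = 220 - ((-4)**2 - 3)**2 = 220 - (16 - 3)**2 = 220 - 1*13**2 = 220 - 1*169 = 220 - 169 = 51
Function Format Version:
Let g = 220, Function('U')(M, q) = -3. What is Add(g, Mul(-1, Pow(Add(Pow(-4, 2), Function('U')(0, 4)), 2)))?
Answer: 51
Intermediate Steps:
Add(g, Mul(-1, Pow(Add(Pow(-4, 2), Function('U')(0, 4)), 2))) = Add(220, Mul(-1, Pow(Add(Pow(-4, 2), -3), 2))) = Add(220, Mul(-1, Pow(Add(16, -3), 2))) = Add(220, Mul(-1, Pow(13, 2))) = Add(220, Mul(-1, 169)) = Add(220, -169) = 51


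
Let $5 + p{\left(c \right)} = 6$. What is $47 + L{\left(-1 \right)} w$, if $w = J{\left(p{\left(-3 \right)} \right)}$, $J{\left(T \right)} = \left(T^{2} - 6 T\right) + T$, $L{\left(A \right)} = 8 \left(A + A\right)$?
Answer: $111$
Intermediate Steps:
$p{\left(c \right)} = 1$ ($p{\left(c \right)} = -5 + 6 = 1$)
$L{\left(A \right)} = 16 A$ ($L{\left(A \right)} = 8 \cdot 2 A = 16 A$)
$J{\left(T \right)} = T^{2} - 5 T$
$w = -4$ ($w = 1 \left(-5 + 1\right) = 1 \left(-4\right) = -4$)
$47 + L{\left(-1 \right)} w = 47 + 16 \left(-1\right) \left(-4\right) = 47 - -64 = 47 + 64 = 111$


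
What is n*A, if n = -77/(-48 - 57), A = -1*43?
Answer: -473/15 ≈ -31.533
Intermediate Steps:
A = -43
n = 11/15 (n = -77/(-105) = -77*(-1/105) = 11/15 ≈ 0.73333)
n*A = (11/15)*(-43) = -473/15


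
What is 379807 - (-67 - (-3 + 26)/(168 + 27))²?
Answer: 14270865431/38025 ≈ 3.7530e+5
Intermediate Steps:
379807 - (-67 - (-3 + 26)/(168 + 27))² = 379807 - (-67 - 23/195)² = 379807 - (-13088/195)² = 379807 - 1*171295744/38025 = 379807 - 171295744/38025 = 14270865431/38025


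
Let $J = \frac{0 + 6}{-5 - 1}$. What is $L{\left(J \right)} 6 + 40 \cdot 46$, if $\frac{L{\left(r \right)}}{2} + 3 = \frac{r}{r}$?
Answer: $1816$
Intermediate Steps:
$J = -1$ ($J = \frac{6}{-6} = 6 \left(- \frac{1}{6}\right) = -1$)
$L{\left(r \right)} = -4$ ($L{\left(r \right)} = -6 + 2 \frac{r}{r} = -6 + 2 \cdot 1 = -6 + 2 = -4$)
$L{\left(J \right)} 6 + 40 \cdot 46 = \left(-4\right) 6 + 40 \cdot 46 = -24 + 1840 = 1816$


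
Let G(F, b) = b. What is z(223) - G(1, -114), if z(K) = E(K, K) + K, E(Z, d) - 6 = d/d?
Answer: 344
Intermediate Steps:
E(Z, d) = 7 (E(Z, d) = 6 + d/d = 6 + 1 = 7)
z(K) = 7 + K
z(223) - G(1, -114) = (7 + 223) - 1*(-114) = 230 + 114 = 344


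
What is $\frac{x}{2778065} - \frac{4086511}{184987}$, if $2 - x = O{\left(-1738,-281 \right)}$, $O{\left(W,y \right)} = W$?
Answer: $- \frac{206404932797}{9343743821} \approx -22.09$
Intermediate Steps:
$x = 1740$ ($x = 2 - -1738 = 2 + 1738 = 1740$)
$\frac{x}{2778065} - \frac{4086511}{184987} = \frac{1740}{2778065} - \frac{4086511}{184987} = 1740 \cdot \frac{1}{2778065} - \frac{371501}{16817} = \frac{348}{555613} - \frac{371501}{16817} = - \frac{206404932797}{9343743821}$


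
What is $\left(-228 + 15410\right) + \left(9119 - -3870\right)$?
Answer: $28171$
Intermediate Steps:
$\left(-228 + 15410\right) + \left(9119 - -3870\right) = 15182 + \left(9119 + 3870\right) = 15182 + 12989 = 28171$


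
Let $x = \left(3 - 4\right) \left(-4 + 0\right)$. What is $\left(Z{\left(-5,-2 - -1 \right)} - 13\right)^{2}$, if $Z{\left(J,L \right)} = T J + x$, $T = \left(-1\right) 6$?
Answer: $441$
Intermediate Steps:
$x = 4$ ($x = \left(-1\right) \left(-4\right) = 4$)
$T = -6$
$Z{\left(J,L \right)} = 4 - 6 J$ ($Z{\left(J,L \right)} = - 6 J + 4 = 4 - 6 J$)
$\left(Z{\left(-5,-2 - -1 \right)} - 13\right)^{2} = \left(\left(4 - -30\right) - 13\right)^{2} = \left(\left(4 + 30\right) - 13\right)^{2} = \left(34 - 13\right)^{2} = 21^{2} = 441$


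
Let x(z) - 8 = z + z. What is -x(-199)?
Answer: 390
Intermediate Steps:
x(z) = 8 + 2*z (x(z) = 8 + (z + z) = 8 + 2*z)
-x(-199) = -(8 + 2*(-199)) = -(8 - 398) = -1*(-390) = 390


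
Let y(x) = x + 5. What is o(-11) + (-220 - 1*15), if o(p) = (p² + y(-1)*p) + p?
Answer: -169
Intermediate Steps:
y(x) = 5 + x
o(p) = p² + 5*p (o(p) = (p² + (5 - 1)*p) + p = (p² + 4*p) + p = p² + 5*p)
o(-11) + (-220 - 1*15) = -11*(5 - 11) + (-220 - 1*15) = -11*(-6) + (-220 - 15) = 66 - 235 = -169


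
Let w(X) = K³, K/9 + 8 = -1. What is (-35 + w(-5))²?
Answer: 282466738576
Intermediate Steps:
K = -81 (K = -72 + 9*(-1) = -72 - 9 = -81)
w(X) = -531441 (w(X) = (-81)³ = -531441)
(-35 + w(-5))² = (-35 - 531441)² = (-531476)² = 282466738576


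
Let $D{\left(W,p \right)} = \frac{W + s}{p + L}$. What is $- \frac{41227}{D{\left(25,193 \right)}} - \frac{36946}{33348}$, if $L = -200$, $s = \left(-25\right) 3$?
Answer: $- \frac{171887737}{29775} \approx -5772.9$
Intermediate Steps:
$s = -75$
$D{\left(W,p \right)} = \frac{-75 + W}{-200 + p}$ ($D{\left(W,p \right)} = \frac{W - 75}{p - 200} = \frac{-75 + W}{-200 + p}$)
$- \frac{41227}{D{\left(25,193 \right)}} - \frac{36946}{33348} = - \frac{41227}{\frac{1}{-200 + 193} \left(-75 + 25\right)} - \frac{36946}{33348} = - \frac{41227}{\frac{1}{-7} \left(-50\right)} - \frac{2639}{2382} = - \frac{41227}{\left(- \frac{1}{7}\right) \left(-50\right)} - \frac{2639}{2382} = - \frac{41227}{\frac{50}{7}} - \frac{2639}{2382} = \left(-41227\right) \frac{7}{50} - \frac{2639}{2382} = - \frac{288589}{50} - \frac{2639}{2382} = - \frac{171887737}{29775}$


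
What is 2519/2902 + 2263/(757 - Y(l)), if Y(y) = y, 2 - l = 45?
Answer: 4291213/1160800 ≈ 3.6968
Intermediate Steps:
l = -43 (l = 2 - 1*45 = 2 - 45 = -43)
2519/2902 + 2263/(757 - Y(l)) = 2519/2902 + 2263/(757 - 1*(-43)) = 2519*(1/2902) + 2263/(757 + 43) = 2519/2902 + 2263/800 = 4291213/1160800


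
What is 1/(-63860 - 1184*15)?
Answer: -1/81620 ≈ -1.2252e-5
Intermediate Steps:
1/(-63860 - 1184*15) = 1/(-63860 - 17760) = 1/(-81620) = -1/81620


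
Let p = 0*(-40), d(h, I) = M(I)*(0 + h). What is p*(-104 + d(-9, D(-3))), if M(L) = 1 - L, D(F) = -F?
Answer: 0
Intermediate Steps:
d(h, I) = h*(1 - I) (d(h, I) = (1 - I)*(0 + h) = (1 - I)*h = h*(1 - I))
p = 0
p*(-104 + d(-9, D(-3))) = 0*(-104 - 9*(1 - (-1)*(-3))) = 0*(-104 - 9*(1 - 1*3)) = 0*(-104 - 9*(1 - 3)) = 0*(-104 - 9*(-2)) = 0*(-104 + 18) = 0*(-86) = 0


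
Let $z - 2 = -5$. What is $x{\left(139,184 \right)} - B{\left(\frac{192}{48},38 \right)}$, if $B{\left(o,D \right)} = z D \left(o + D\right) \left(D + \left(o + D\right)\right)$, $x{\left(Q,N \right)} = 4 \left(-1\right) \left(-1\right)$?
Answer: $383044$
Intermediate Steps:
$z = -3$ ($z = 2 - 5 = -3$)
$x{\left(Q,N \right)} = 4$ ($x{\left(Q,N \right)} = \left(-4\right) \left(-1\right) = 4$)
$B{\left(o,D \right)} = - 3 D \left(D + o\right) \left(o + 2 D\right)$ ($B{\left(o,D \right)} = - 3 D \left(o + D\right) \left(D + \left(o + D\right)\right) = - 3 D \left(D + o\right) \left(D + \left(D + o\right)\right) = - 3 D \left(D + o\right) \left(o + 2 D\right)$)
$x{\left(139,184 \right)} - B{\left(\frac{192}{48},38 \right)} = 4 - \left(-3\right) 38 \left(\left(\frac{192}{48}\right)^{2} + 2 \cdot 38^{2} + 3 \cdot 38 \cdot \frac{192}{48}\right) = 4 - \left(-3\right) 38 \left(\left(192 \cdot \frac{1}{48}\right)^{2} + 2 \cdot 1444 + 3 \cdot 38 \cdot 192 \cdot \frac{1}{48}\right) = 4 - \left(-3\right) 38 \left(4^{2} + 2888 + 3 \cdot 38 \cdot 4\right) = 4 - \left(-3\right) 38 \left(16 + 2888 + 456\right) = 4 - \left(-3\right) 38 \cdot 3360 = 4 - -383040 = 4 + 383040 = 383044$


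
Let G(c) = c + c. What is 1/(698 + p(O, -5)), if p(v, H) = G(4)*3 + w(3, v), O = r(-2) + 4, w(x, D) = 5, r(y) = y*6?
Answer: 1/727 ≈ 0.0013755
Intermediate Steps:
r(y) = 6*y
G(c) = 2*c
O = -8 (O = 6*(-2) + 4 = -12 + 4 = -8)
p(v, H) = 29 (p(v, H) = (2*4)*3 + 5 = 8*3 + 5 = 24 + 5 = 29)
1/(698 + p(O, -5)) = 1/(698 + 29) = 1/727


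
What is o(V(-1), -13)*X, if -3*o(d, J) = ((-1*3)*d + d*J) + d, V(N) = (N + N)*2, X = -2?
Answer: 40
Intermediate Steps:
V(N) = 4*N (V(N) = (2*N)*2 = 4*N)
o(d, J) = 2*d/3 - J*d/3 (o(d, J) = -(((-1*3)*d + d*J) + d)/3 = -((-3*d + J*d) + d)/3 = -(-2*d + J*d)/3 = 2*d/3 - J*d/3)
o(V(-1), -13)*X = ((4*(-1))*(2 - 1*(-13))/3)*(-2) = ((⅓)*(-4)*(2 + 13))*(-2) = ((⅓)*(-4)*15)*(-2) = -20*(-2) = 40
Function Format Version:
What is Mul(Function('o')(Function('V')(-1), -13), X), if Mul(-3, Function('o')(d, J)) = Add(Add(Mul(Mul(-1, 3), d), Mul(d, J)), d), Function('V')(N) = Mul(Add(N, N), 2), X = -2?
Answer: 40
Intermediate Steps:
Function('V')(N) = Mul(4, N) (Function('V')(N) = Mul(Mul(2, N), 2) = Mul(4, N))
Function('o')(d, J) = Add(Mul(Rational(2, 3), d), Mul(Rational(-1, 3), J, d)) (Function('o')(d, J) = Mul(Rational(-1, 3), Add(Add(Mul(Mul(-1, 3), d), Mul(d, J)), d)) = Mul(Rational(-1, 3), Add(Add(Mul(-3, d), Mul(J, d)), d)) = Mul(Rational(-1, 3), Add(Mul(-2, d), Mul(J, d))) = Add(Mul(Rational(2, 3), d), Mul(Rational(-1, 3), J, d)))
Mul(Function('o')(Function('V')(-1), -13), X) = Mul(Mul(Rational(1, 3), Mul(4, -1), Add(2, Mul(-1, -13))), -2) = Mul(Mul(Rational(1, 3), -4, Add(2, 13)), -2) = Mul(Mul(Rational(1, 3), -4, 15), -2) = Mul(-20, -2) = 40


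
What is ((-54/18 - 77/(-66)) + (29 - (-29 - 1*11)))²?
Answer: 162409/36 ≈ 4511.4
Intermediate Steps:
((-54/18 - 77/(-66)) + (29 - (-29 - 1*11)))² = ((-54*1/18 - 77*(-1/66)) + (29 - (-29 - 11)))² = ((-3 + 7/6) + (29 - 1*(-40)))² = (-11/6 + (29 + 40))² = (-11/6 + 69)² = (403/6)² = 162409/36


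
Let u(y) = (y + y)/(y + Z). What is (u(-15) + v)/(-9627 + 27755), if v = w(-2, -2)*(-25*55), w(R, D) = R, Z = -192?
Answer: 11860/78177 ≈ 0.15171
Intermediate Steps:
u(y) = 2*y/(-192 + y) (u(y) = (y + y)/(y - 192) = (2*y)/(-192 + y) = 2*y/(-192 + y))
v = 2750 (v = -(-50)*55 = -2*(-1375) = 2750)
(u(-15) + v)/(-9627 + 27755) = (2*(-15)/(-192 - 15) + 2750)/(-9627 + 27755) = (2*(-15)/(-207) + 2750)/18128 = (2*(-15)*(-1/207) + 2750)*(1/18128) = (10/69 + 2750)*(1/18128) = (189760/69)*(1/18128) = 11860/78177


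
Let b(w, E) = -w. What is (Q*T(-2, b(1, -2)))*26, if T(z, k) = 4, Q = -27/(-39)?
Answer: 72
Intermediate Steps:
Q = 9/13 (Q = -27*(-1/39) = 9/13 ≈ 0.69231)
(Q*T(-2, b(1, -2)))*26 = ((9/13)*4)*26 = (36/13)*26 = 72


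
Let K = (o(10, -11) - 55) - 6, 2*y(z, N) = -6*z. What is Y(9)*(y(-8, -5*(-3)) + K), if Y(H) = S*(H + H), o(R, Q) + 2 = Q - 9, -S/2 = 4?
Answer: 8496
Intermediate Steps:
S = -8 (S = -2*4 = -8)
o(R, Q) = -11 + Q (o(R, Q) = -2 + (Q - 9) = -2 + (-9 + Q) = -11 + Q)
y(z, N) = -3*z (y(z, N) = (-6*z)/2 = -3*z)
Y(H) = -16*H (Y(H) = -8*(H + H) = -16*H)
K = -83 (K = ((-11 - 11) - 55) - 6 = (-22 - 55) - 6 = -77 - 6 = -83)
Y(9)*(y(-8, -5*(-3)) + K) = (-16*9)*(-3*(-8) - 83) = -144*(24 - 83) = -144*(-59) = 8496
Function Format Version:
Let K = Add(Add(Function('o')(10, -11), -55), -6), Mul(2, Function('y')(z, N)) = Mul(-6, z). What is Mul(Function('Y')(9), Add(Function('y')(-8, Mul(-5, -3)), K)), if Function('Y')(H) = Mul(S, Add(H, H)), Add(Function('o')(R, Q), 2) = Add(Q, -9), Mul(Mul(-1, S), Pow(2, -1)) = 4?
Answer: 8496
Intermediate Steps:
S = -8 (S = Mul(-2, 4) = -8)
Function('o')(R, Q) = Add(-11, Q) (Function('o')(R, Q) = Add(-2, Add(Q, -9)) = Add(-2, Add(-9, Q)) = Add(-11, Q))
Function('y')(z, N) = Mul(-3, z) (Function('y')(z, N) = Mul(Rational(1, 2), Mul(-6, z)) = Mul(-3, z))
Function('Y')(H) = Mul(-16, H) (Function('Y')(H) = Mul(-8, Add(H, H)) = Mul(-8, Mul(2, H)) = Mul(-16, H))
K = -83 (K = Add(Add(Add(-11, -11), -55), -6) = Add(Add(-22, -55), -6) = Add(-77, -6) = -83)
Mul(Function('Y')(9), Add(Function('y')(-8, Mul(-5, -3)), K)) = Mul(Mul(-16, 9), Add(Mul(-3, -8), -83)) = Mul(-144, Add(24, -83)) = Mul(-144, -59) = 8496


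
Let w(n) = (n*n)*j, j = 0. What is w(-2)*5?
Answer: 0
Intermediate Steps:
w(n) = 0 (w(n) = (n*n)*0 = n²*0 = 0)
w(-2)*5 = 0*5 = 0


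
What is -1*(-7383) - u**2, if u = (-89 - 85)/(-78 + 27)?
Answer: 2130323/289 ≈ 7371.4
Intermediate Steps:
u = 58/17 (u = -174/(-51) = -174*(-1/51) = 58/17 ≈ 3.4118)
-1*(-7383) - u**2 = -1*(-7383) - (58/17)**2 = 7383 - 1*3364/289 = 7383 - 3364/289 = 2130323/289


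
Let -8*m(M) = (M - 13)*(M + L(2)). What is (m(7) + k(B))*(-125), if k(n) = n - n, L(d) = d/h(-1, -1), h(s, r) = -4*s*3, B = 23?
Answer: -5375/8 ≈ -671.88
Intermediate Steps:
h(s, r) = -12*s
L(d) = d/12 (L(d) = d/((-12*(-1))) = d/12)
k(n) = 0
m(M) = -(-13 + M)*(1/6 + M)/8 (m(M) = -(M - 13)*(M + (1/12)*2)/8 = -(-13 + M)*(M + 1/6)/8 = -(-13 + M)*(1/6 + M)/8)
(m(7) + k(B))*(-125) = ((13/48 - 1/8*7**2 + (77/48)*7) + 0)*(-125) = ((13/48 - 1/8*49 + 539/48) + 0)*(-125) = ((13/48 - 49/8 + 539/48) + 0)*(-125) = (43/8 + 0)*(-125) = (43/8)*(-125) = -5375/8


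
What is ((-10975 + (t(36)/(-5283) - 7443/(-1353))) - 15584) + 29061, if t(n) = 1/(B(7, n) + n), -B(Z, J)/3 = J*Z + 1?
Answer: 4319530885198/1722643659 ≈ 2507.5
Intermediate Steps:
B(Z, J) = -3 - 3*J*Z (B(Z, J) = -3*(J*Z + 1) = -3*(1 + J*Z) = -3 - 3*J*Z)
t(n) = 1/(-3 - 20*n) (t(n) = 1/((-3 - 3*n*7) + n) = 1/((-3 - 21*n) + n) = 1/(-3 - 20*n))
((-10975 + (t(36)/(-5283) - 7443/(-1353))) - 15584) + 29061 = ((-10975 + (-1/(3 + 20*36)/(-5283) - 7443/(-1353))) - 15584) + 29061 = ((-10975 + (-1/(3 + 720)*(-1/5283) - 7443*(-1/1353))) - 15584) + 29061 = ((-10975 + (-1/723*(-1/5283) + 2481/451)) - 15584) + 29061 = ((-10975 + (1/3819609 + 2481/451)) - 15584) + 29061 = ((-10975 + 9476450380/1722643659) - 15584) + 29061 = (-18896537707145/1722643659 - 15584) + 29061 = -45742216489001/1722643659 + 29061 = 4319530885198/1722643659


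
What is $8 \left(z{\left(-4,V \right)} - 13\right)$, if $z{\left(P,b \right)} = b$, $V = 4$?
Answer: $-72$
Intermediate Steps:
$8 \left(z{\left(-4,V \right)} - 13\right) = 8 \left(4 - 13\right) = 8 \left(-9\right) = -72$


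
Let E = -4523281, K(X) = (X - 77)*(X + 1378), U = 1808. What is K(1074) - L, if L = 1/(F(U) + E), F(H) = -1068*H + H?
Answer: 15773862504549/6452417 ≈ 2.4446e+6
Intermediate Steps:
F(H) = -1067*H
K(X) = (-77 + X)*(1378 + X)
L = -1/6452417 (L = 1/(-1067*1808 - 4523281) = 1/(-1929136 - 4523281) = 1/(-6452417) = -1/6452417 ≈ -1.5498e-7)
K(1074) - L = (-106106 + 1074² + 1301*1074) - 1*(-1/6452417) = (-106106 + 1153476 + 1397274) + 1/6452417 = 2444644 + 1/6452417 = 15773862504549/6452417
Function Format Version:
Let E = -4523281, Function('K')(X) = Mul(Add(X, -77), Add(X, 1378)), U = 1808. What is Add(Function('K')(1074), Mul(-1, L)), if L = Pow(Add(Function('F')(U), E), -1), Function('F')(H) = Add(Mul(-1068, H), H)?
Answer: Rational(15773862504549, 6452417) ≈ 2.4446e+6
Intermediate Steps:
Function('F')(H) = Mul(-1067, H)
Function('K')(X) = Mul(Add(-77, X), Add(1378, X))
L = Rational(-1, 6452417) (L = Pow(Add(Mul(-1067, 1808), -4523281), -1) = Pow(Add(-1929136, -4523281), -1) = Pow(-6452417, -1) = Rational(-1, 6452417) ≈ -1.5498e-7)
Add(Function('K')(1074), Mul(-1, L)) = Add(Add(-106106, Pow(1074, 2), Mul(1301, 1074)), Mul(-1, Rational(-1, 6452417))) = Add(Add(-106106, 1153476, 1397274), Rational(1, 6452417)) = Add(2444644, Rational(1, 6452417)) = Rational(15773862504549, 6452417)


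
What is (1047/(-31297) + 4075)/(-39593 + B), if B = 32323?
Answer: -63767114/113764595 ≈ -0.56052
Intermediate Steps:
(1047/(-31297) + 4075)/(-39593 + B) = (1047/(-31297) + 4075)/(-39593 + 32323) = (1047*(-1/31297) + 4075)/(-7270) = (-1047/31297 + 4075)*(-1/7270) = (127534228/31297)*(-1/7270) = -63767114/113764595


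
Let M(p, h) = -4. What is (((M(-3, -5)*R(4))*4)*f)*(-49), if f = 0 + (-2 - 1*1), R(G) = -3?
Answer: 7056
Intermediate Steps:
f = -3 (f = 0 + (-2 - 1) = 0 - 3 = -3)
(((M(-3, -5)*R(4))*4)*f)*(-49) = ((-4*(-3)*4)*(-3))*(-49) = ((12*4)*(-3))*(-49) = (48*(-3))*(-49) = -144*(-49) = 7056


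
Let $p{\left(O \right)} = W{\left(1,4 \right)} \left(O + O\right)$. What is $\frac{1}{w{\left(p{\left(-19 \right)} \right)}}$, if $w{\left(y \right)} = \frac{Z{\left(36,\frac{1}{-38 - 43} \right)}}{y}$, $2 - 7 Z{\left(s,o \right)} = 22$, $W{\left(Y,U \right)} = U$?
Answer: $\frac{266}{5} \approx 53.2$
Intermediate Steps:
$Z{\left(s,o \right)} = - \frac{20}{7}$ ($Z{\left(s,o \right)} = \frac{2}{7} - \frac{22}{7} = - \frac{20}{7}$)
$p{\left(O \right)} = 8 O$ ($p{\left(O \right)} = 4 \left(O + O\right) = 4 \cdot 2 O = 8 O$)
$w{\left(y \right)} = - \frac{20}{7 y}$
$\frac{1}{w{\left(p{\left(-19 \right)} \right)}} = \frac{1}{\left(- \frac{20}{7}\right) \frac{1}{8 \left(-19\right)}} = \frac{1}{\left(- \frac{20}{7}\right) \frac{1}{-152}} = \frac{1}{\left(- \frac{20}{7}\right) \left(- \frac{1}{152}\right)} = \frac{1}{\frac{5}{266}} = \frac{266}{5}$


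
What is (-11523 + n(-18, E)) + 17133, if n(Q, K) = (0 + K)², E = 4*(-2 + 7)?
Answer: 6010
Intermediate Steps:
E = 20 (E = 4*5 = 20)
n(Q, K) = K²
(-11523 + n(-18, E)) + 17133 = (-11523 + 20²) + 17133 = (-11523 + 400) + 17133 = -11123 + 17133 = 6010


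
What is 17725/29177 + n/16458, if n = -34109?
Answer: -703480243/480195066 ≈ -1.4650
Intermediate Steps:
17725/29177 + n/16458 = 17725/29177 - 34109/16458 = -703480243/480195066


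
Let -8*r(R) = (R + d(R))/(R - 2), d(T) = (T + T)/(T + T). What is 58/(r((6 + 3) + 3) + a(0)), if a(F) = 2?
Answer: 4640/147 ≈ 31.565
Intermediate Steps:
d(T) = 1 (d(T) = (2*T)/((2*T)) = (2*T)*(1/(2*T)) = 1)
r(R) = -(1 + R)/(8*(-2 + R)) (r(R) = -(R + 1)/(8*(R - 2)) = -(1 + R)/(8*(-2 + R)))
58/(r((6 + 3) + 3) + a(0)) = 58/((-1 - ((6 + 3) + 3))/(8*(-2 + ((6 + 3) + 3))) + 2) = 58/((-1 - (9 + 3))/(8*(-2 + (9 + 3))) + 2) = 58/((-1 - 1*12)/(8*(-2 + 12)) + 2) = 58/((⅛)*(-1 - 12)/10 + 2) = 58/((⅛)*(⅒)*(-13) + 2) = 58/(-13/80 + 2) = 58/(147/80) = 58*(80/147) = 4640/147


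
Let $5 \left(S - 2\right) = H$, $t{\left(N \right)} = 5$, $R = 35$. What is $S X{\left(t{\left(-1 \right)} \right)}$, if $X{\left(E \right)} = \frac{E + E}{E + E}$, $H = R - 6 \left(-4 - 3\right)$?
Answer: $\frac{87}{5} \approx 17.4$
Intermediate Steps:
$H = 77$ ($H = 35 - 6 \left(-4 - 3\right) = 35 - 6 \left(-7\right) = 35 - -42 = 35 + 42 = 77$)
$X{\left(E \right)} = 1$ ($X{\left(E \right)} = \frac{2 E}{2 E} = 2 E \frac{1}{2 E} = 1$)
$S = \frac{87}{5}$ ($S = 2 + \frac{1}{5} \cdot 77 = 2 + \frac{77}{5} = \frac{87}{5} \approx 17.4$)
$S X{\left(t{\left(-1 \right)} \right)} = \frac{87}{5} \cdot 1 = \frac{87}{5}$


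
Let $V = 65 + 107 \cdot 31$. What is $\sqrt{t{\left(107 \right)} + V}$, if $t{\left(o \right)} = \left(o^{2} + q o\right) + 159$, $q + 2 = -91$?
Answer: $\sqrt{5039} \approx 70.986$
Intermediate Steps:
$q = -93$ ($q = -2 - 91 = -93$)
$t{\left(o \right)} = 159 + o^{2} - 93 o$ ($t{\left(o \right)} = \left(o^{2} - 93 o\right) + 159 = 159 + o^{2} - 93 o$)
$V = 3382$ ($V = 65 + 3317 = 3382$)
$\sqrt{t{\left(107 \right)} + V} = \sqrt{\left(159 + 107^{2} - 9951\right) + 3382} = \sqrt{\left(159 + 11449 - 9951\right) + 3382} = \sqrt{1657 + 3382} = \sqrt{5039}$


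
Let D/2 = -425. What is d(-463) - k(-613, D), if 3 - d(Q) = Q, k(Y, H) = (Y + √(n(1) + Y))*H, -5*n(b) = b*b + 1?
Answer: -520584 + 170*I*√15335 ≈ -5.2058e+5 + 21052.0*I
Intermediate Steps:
D = -850 (D = 2*(-425) = -850)
n(b) = -⅕ - b²/5 (n(b) = -(b*b + 1)/5 = -(b² + 1)/5 = -(1 + b²)/5 = -⅕ - b²/5)
k(Y, H) = H*(Y + √(-⅖ + Y)) (k(Y, H) = (Y + √((-⅕ - ⅕*1²) + Y))*H = (Y + √((-⅕ - ⅕*1) + Y))*H = (Y + √((-⅕ - ⅕) + Y))*H = (Y + √(-⅖ + Y))*H = H*(Y + √(-⅖ + Y)))
d(Q) = 3 - Q
d(-463) - k(-613, D) = (3 - 1*(-463)) - (-850)*(√(-10 + 25*(-613)) + 5*(-613))/5 = (3 + 463) - (-850)*(√(-10 - 15325) - 3065)/5 = 466 - (-850)*(√(-15335) - 3065)/5 = 466 - (-850)*(I*√15335 - 3065)/5 = 466 - (-850)*(-3065 + I*√15335)/5 = 466 - (521050 - 170*I*√15335) = 466 + (-521050 + 170*I*√15335) = -520584 + 170*I*√15335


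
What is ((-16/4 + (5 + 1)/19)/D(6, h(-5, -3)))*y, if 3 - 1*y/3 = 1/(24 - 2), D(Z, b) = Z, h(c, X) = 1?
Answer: -2275/418 ≈ -5.4426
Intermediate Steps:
y = 195/22 (y = 9 - 3/(24 - 2) = 9 - 3/22 = 195/22 ≈ 8.8636)
((-16/4 + (5 + 1)/19)/D(6, h(-5, -3)))*y = ((-16/4 + (5 + 1)/19)/6)*(195/22) = ((-16*1/4 + 6*(1/19))*(1/6))*(195/22) = ((-4 + 6/19)*(1/6))*(195/22) = -70/19*1/6*(195/22) = -35/57*195/22 = -2275/418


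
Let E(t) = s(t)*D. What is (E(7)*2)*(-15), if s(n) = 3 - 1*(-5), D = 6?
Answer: -1440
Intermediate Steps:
s(n) = 8 (s(n) = 3 + 5 = 8)
E(t) = 48 (E(t) = 8*6 = 48)
(E(7)*2)*(-15) = (48*2)*(-15) = 96*(-15) = -1440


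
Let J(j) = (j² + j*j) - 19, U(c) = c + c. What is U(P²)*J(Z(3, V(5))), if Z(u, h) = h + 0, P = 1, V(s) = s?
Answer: 62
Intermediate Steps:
Z(u, h) = h
U(c) = 2*c
J(j) = -19 + 2*j² (J(j) = (j² + j²) - 19 = 2*j² - 19 = -19 + 2*j²)
U(P²)*J(Z(3, V(5))) = (2*1²)*(-19 + 2*5²) = (2*1)*(-19 + 2*25) = 2*(-19 + 50) = 2*31 = 62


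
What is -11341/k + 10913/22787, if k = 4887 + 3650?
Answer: -165263086/194532619 ≈ -0.84954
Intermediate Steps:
k = 8537
-11341/k + 10913/22787 = -11341/8537 + 10913/22787 = -165263086/194532619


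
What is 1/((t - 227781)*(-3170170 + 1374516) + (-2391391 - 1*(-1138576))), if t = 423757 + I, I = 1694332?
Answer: -1/3394340374247 ≈ -2.9461e-13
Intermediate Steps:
t = 2118089 (t = 423757 + 1694332 = 2118089)
1/((t - 227781)*(-3170170 + 1374516) + (-2391391 - 1*(-1138576))) = 1/((2118089 - 227781)*(-3170170 + 1374516) + (-2391391 - 1*(-1138576))) = 1/(1890308*(-1795654) + (-2391391 + 1138576)) = 1/(-3394339121432 - 1252815) = 1/(-3394340374247) = -1/3394340374247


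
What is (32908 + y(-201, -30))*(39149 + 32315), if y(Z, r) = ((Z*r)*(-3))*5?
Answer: -4112181488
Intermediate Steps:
y(Z, r) = -15*Z*r (y(Z, r) = -3*Z*r*5 = -15*Z*r)
(32908 + y(-201, -30))*(39149 + 32315) = (32908 - 15*(-201)*(-30))*(39149 + 32315) = (32908 - 90450)*71464 = -57542*71464 = -4112181488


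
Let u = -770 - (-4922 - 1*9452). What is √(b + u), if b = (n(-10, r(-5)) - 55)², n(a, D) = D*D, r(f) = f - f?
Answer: √16629 ≈ 128.95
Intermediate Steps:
r(f) = 0
n(a, D) = D²
u = 13604 (u = -770 - (-4922 - 9452) = -770 - 1*(-14374) = -770 + 14374 = 13604)
b = 3025 (b = (0² - 55)² = (0 - 55)² = (-55)² = 3025)
√(b + u) = √(3025 + 13604) = √16629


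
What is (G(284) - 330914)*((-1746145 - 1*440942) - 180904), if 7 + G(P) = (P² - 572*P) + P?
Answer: 976628160139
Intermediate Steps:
G(P) = -7 + P² - 571*P (G(P) = -7 + ((P² - 572*P) + P) = -7 + (P² - 571*P) = -7 + P² - 571*P)
(G(284) - 330914)*((-1746145 - 1*440942) - 180904) = ((-7 + 284² - 571*284) - 330914)*((-1746145 - 1*440942) - 180904) = ((-7 + 80656 - 162164) - 330914)*((-1746145 - 440942) - 180904) = (-81515 - 330914)*(-2187087 - 180904) = -412429*(-2367991) = 976628160139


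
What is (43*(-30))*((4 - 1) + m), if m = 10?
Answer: -16770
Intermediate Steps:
(43*(-30))*((4 - 1) + m) = (43*(-30))*((4 - 1) + 10) = -1290*(3 + 10) = -1290*13 = -16770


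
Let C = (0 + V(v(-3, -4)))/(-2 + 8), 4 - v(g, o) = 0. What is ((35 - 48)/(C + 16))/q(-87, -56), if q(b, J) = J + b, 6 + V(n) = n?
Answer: 3/517 ≈ 0.0058027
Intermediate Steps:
v(g, o) = 4 (v(g, o) = 4 - 1*0 = 4 + 0 = 4)
V(n) = -6 + n
C = -⅓ (C = (0 + (-6 + 4))/(-2 + 8) = (0 - 2)/6 = -2*⅙ = -⅓ ≈ -0.33333)
((35 - 48)/(C + 16))/q(-87, -56) = ((35 - 48)/(-⅓ + 16))/(-56 - 87) = (-13/(47/3))/(-143) = ((3/47)*(-13))*(-1/143) = -39/47*(-1/143) = 3/517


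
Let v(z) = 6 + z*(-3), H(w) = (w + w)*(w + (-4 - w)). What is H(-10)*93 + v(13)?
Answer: 7407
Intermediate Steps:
H(w) = -8*w (H(w) = (2*w)*(-4) = -8*w)
v(z) = 6 - 3*z
H(-10)*93 + v(13) = -8*(-10)*93 + (6 - 3*13) = 80*93 + (6 - 39) = 7440 - 33 = 7407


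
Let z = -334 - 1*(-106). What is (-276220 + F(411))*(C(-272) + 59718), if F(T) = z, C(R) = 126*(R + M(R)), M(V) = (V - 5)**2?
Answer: -2679693398400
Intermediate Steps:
M(V) = (-5 + V)**2
C(R) = 126*R + 126*(-5 + R)**2 (C(R) = 126*(R + (-5 + R)**2) = 126*R + 126*(-5 + R)**2)
z = -228 (z = -334 + 106 = -228)
F(T) = -228
(-276220 + F(411))*(C(-272) + 59718) = (-276220 - 228)*((126*(-272) + 126*(-5 - 272)**2) + 59718) = -276448*((-34272 + 126*(-277)**2) + 59718) = -276448*((-34272 + 126*76729) + 59718) = -276448*((-34272 + 9667854) + 59718) = -276448*(9633582 + 59718) = -276448*9693300 = -2679693398400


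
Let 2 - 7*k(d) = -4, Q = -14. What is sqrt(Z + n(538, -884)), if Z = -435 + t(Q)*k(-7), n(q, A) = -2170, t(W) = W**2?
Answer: I*sqrt(2437) ≈ 49.366*I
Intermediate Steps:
k(d) = 6/7 (k(d) = 2/7 - 1/7*(-4) = 2/7 + 4/7 = 6/7)
Z = -267 (Z = -435 + (-14)**2*(6/7) = -435 + 196*(6/7) = -435 + 168 = -267)
sqrt(Z + n(538, -884)) = sqrt(-267 - 2170) = sqrt(-2437) = I*sqrt(2437)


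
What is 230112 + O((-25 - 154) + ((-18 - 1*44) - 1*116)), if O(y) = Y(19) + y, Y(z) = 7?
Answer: 229762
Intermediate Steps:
O(y) = 7 + y
230112 + O((-25 - 154) + ((-18 - 1*44) - 1*116)) = 230112 + (7 + ((-25 - 154) + ((-18 - 1*44) - 1*116))) = 230112 + (7 + (-179 + ((-18 - 44) - 116))) = 230112 + (7 + (-179 + (-62 - 116))) = 230112 + (7 + (-179 - 178)) = 230112 + (7 - 357) = 230112 - 350 = 229762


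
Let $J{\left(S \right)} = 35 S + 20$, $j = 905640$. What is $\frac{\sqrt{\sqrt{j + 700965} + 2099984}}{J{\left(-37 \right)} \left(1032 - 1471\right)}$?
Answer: $\frac{\sqrt{2099984 + \sqrt{1606605}}}{559725} \approx 0.0025898$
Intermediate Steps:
$J{\left(S \right)} = 20 + 35 S$
$\frac{\sqrt{\sqrt{j + 700965} + 2099984}}{J{\left(-37 \right)} \left(1032 - 1471\right)} = \frac{\sqrt{\sqrt{905640 + 700965} + 2099984}}{\left(20 + 35 \left(-37\right)\right) \left(1032 - 1471\right)} = \frac{\sqrt{\sqrt{1606605} + 2099984}}{\left(20 - 1295\right) \left(-439\right)} = \frac{\sqrt{2099984 + \sqrt{1606605}}}{\left(-1275\right) \left(-439\right)} = \frac{\sqrt{2099984 + \sqrt{1606605}}}{559725}$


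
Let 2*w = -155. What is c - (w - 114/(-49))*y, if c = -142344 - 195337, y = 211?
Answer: -31538301/98 ≈ -3.2182e+5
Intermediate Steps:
w = -155/2 (w = (½)*(-155) = -155/2 ≈ -77.500)
c = -337681
c - (w - 114/(-49))*y = -337681 - (-155/2 - 114/(-49))*211 = -337681 - (-155/2 - 114*(-1/49))*211 = -337681 - (-155/2 + 114/49)*211 = -337681 - (-7367)*211/98 = -337681 - 1*(-1554437/98) = -337681 + 1554437/98 = -31538301/98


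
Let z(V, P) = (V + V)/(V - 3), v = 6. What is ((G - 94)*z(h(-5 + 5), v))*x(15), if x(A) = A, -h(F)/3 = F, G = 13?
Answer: 0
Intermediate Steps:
h(F) = -3*F
z(V, P) = 2*V/(-3 + V) (z(V, P) = (2*V)/(-3 + V) = 2*V/(-3 + V))
((G - 94)*z(h(-5 + 5), v))*x(15) = ((13 - 94)*(2*(-3*(-5 + 5))/(-3 - 3*(-5 + 5))))*15 = -162*(-3*0)/(-3 - 3*0)*15 = -162*0/(-3 + 0)*15 = -162*0/(-3)*15 = -162*0*(-1)/3*15 = -81*0*15 = 0*15 = 0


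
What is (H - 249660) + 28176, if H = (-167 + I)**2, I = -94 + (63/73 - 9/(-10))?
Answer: -82215910551/532900 ≈ -1.5428e+5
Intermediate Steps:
I = -67333/730 (I = -94 + (63*(1/73) - 9*(-1/10)) = -94 + (63/73 + 9/10) = -94 + 1287/730 = -67333/730 ≈ -92.237)
H = 35812913049/532900 (H = (-167 - 67333/730)**2 = (-189243/730)**2 = 35812913049/532900 ≈ 67204.)
(H - 249660) + 28176 = (35812913049/532900 - 249660) + 28176 = -97230900951/532900 + 28176 = -82215910551/532900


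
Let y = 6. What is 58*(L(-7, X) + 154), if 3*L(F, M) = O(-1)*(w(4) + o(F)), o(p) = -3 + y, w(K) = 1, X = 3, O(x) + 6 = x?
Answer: 25172/3 ≈ 8390.7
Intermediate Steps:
O(x) = -6 + x
o(p) = 3 (o(p) = -3 + 6 = 3)
L(F, M) = -28/3 (L(F, M) = ((-6 - 1)*(1 + 3))/3 = (-7*4)/3 = (1/3)*(-28) = -28/3)
58*(L(-7, X) + 154) = 58*(-28/3 + 154) = 58*(434/3) = 25172/3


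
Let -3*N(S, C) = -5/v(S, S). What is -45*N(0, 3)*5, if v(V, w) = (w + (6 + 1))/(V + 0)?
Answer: 0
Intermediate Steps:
v(V, w) = (7 + w)/V (v(V, w) = (w + 7)/V = (7 + w)/V)
N(S, C) = 5*S/(3*(7 + S)) (N(S, C) = -(-5)/(3*((7 + S)/S)) = -(-5)*S/(7 + S)/3 = -(-5)*S/(3*(7 + S)) = 5*S/(3*(7 + S)))
-45*N(0, 3)*5 = -45*(5/3)*0/(7 + 0)*5 = -45*(5/3)*0/7*5 = -45*(5/3)*0*(⅐)*5 = -0*5 = -45*0 = 0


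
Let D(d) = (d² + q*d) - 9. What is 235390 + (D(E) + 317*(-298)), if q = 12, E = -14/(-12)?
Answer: 5073493/36 ≈ 1.4093e+5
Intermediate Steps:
E = 7/6 (E = -14*(-1/12) = 7/6 ≈ 1.1667)
D(d) = -9 + d² + 12*d (D(d) = (d² + 12*d) - 9 = -9 + d² + 12*d)
235390 + (D(E) + 317*(-298)) = 235390 + ((-9 + (7/6)² + 12*(7/6)) + 317*(-298)) = 235390 + ((-9 + 49/36 + 14) - 94466) = 235390 + (229/36 - 94466) = 235390 - 3400547/36 = 5073493/36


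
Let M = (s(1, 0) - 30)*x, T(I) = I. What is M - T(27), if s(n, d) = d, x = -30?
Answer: 873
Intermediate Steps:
M = 900 (M = (0 - 30)*(-30) = -30*(-30) = 900)
M - T(27) = 900 - 1*27 = 900 - 27 = 873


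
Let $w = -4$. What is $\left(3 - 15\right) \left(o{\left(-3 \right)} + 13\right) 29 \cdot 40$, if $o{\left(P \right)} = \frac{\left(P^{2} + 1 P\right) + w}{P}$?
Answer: $-171680$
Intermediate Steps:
$o{\left(P \right)} = \frac{-4 + P + P^{2}}{P}$ ($o{\left(P \right)} = \frac{\left(P^{2} + 1 P\right) - 4}{P} = \frac{\left(P^{2} + P\right) - 4}{P} = \frac{\left(P + P^{2}\right) - 4}{P} = \frac{-4 + P + P^{2}}{P}$)
$\left(3 - 15\right) \left(o{\left(-3 \right)} + 13\right) 29 \cdot 40 = \left(3 - 15\right) \left(\left(1 - 3 - \frac{4}{-3}\right) + 13\right) 29 \cdot 40 = - 12 \left(\left(1 - 3 - - \frac{4}{3}\right) + 13\right) 29 \cdot 40 = - 12 \left(\left(1 - 3 + \frac{4}{3}\right) + 13\right) 29 \cdot 40 = - 12 \left(- \frac{2}{3} + 13\right) 29 \cdot 40 = \left(-12\right) \frac{37}{3} \cdot 29 \cdot 40 = \left(-148\right) 29 \cdot 40 = \left(-4292\right) 40 = -171680$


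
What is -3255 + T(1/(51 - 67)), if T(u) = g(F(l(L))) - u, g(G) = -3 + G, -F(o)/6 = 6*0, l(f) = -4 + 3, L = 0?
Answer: -52127/16 ≈ -3257.9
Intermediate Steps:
l(f) = -1
F(o) = 0 (F(o) = -36*0 = -6*0 = 0)
T(u) = -3 - u (T(u) = (-3 + 0) - u = -3 - u)
-3255 + T(1/(51 - 67)) = -3255 + (-3 - 1/(51 - 67)) = -3255 + (-3 - 1/(-16)) = -3255 + (-3 - 1*(-1/16)) = -3255 + (-3 + 1/16) = -3255 - 47/16 = -52127/16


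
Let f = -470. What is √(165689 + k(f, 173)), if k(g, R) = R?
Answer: √165862 ≈ 407.26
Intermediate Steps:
√(165689 + k(f, 173)) = √(165689 + 173) = √165862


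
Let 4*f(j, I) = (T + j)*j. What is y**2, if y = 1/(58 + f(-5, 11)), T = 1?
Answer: 1/3969 ≈ 0.00025195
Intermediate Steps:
f(j, I) = j*(1 + j)/4 (f(j, I) = ((1 + j)*j)/4 = (j*(1 + j))/4 = j*(1 + j)/4)
y = 1/63 (y = 1/(58 + (1/4)*(-5)*(1 - 5)) = 1/(58 + (1/4)*(-5)*(-4)) = 1/(58 + 5) = 1/63 ≈ 0.015873)
y**2 = (1/63)**2 = 1/3969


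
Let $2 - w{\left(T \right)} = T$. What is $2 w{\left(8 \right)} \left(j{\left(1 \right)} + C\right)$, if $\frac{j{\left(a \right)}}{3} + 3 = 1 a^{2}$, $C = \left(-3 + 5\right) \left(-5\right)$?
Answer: $192$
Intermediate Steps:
$w{\left(T \right)} = 2 - T$
$C = -10$ ($C = 2 \left(-5\right) = -10$)
$j{\left(a \right)} = -9 + 3 a^{2}$ ($j{\left(a \right)} = -9 + 3 \cdot 1 a^{2} = -9 + 3 a^{2}$)
$2 w{\left(8 \right)} \left(j{\left(1 \right)} + C\right) = 2 \left(2 - 8\right) \left(\left(-9 + 3 \cdot 1^{2}\right) - 10\right) = 2 \left(2 - 8\right) \left(\left(-9 + 3 \cdot 1\right) - 10\right) = 2 \left(- 6 \left(\left(-9 + 3\right) - 10\right)\right) = 2 \left(- 6 \left(-6 - 10\right)\right) = 2 \left(\left(-6\right) \left(-16\right)\right) = 2 \cdot 96 = 192$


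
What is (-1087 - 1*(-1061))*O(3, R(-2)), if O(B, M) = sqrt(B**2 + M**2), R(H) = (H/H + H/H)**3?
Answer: -26*sqrt(73) ≈ -222.14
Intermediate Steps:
R(H) = 8 (R(H) = (1 + 1)**3 = 2**3 = 8)
(-1087 - 1*(-1061))*O(3, R(-2)) = (-1087 - 1*(-1061))*sqrt(3**2 + 8**2) = (-1087 + 1061)*sqrt(9 + 64) = -26*sqrt(73)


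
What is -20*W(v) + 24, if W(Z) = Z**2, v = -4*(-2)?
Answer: -1256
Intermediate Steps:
v = 8
-20*W(v) + 24 = -20*8**2 + 24 = -20*64 + 24 = -1280 + 24 = -1256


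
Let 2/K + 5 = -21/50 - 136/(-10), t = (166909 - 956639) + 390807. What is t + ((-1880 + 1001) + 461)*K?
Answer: -163201307/409 ≈ -3.9903e+5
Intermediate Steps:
t = -398923 (t = -789730 + 390807 = -398923)
K = 100/409 (K = 2/(-5 + (-21/50 - 136/(-10))) = 2/(-5 + (-21*1/50 - 136*(-1/10))) = 2/(-5 + (-21/50 + 68/5)) = 2/(-5 + 659/50) = 2/(409/50) = 2*(50/409) = 100/409 ≈ 0.24450)
t + ((-1880 + 1001) + 461)*K = -398923 + ((-1880 + 1001) + 461)*(100/409) = -398923 + (-879 + 461)*(100/409) = -398923 - 418*100/409 = -398923 - 41800/409 = -163201307/409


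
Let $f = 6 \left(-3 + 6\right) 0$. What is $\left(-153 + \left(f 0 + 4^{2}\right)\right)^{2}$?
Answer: $18769$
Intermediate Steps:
$f = 0$ ($f = 6 \cdot 3 \cdot 0 = 18 \cdot 0 = 0$)
$\left(-153 + \left(f 0 + 4^{2}\right)\right)^{2} = \left(-153 + \left(0 \cdot 0 + 4^{2}\right)\right)^{2} = \left(-153 + \left(0 + 16\right)\right)^{2} = \left(-153 + 16\right)^{2} = \left(-137\right)^{2} = 18769$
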